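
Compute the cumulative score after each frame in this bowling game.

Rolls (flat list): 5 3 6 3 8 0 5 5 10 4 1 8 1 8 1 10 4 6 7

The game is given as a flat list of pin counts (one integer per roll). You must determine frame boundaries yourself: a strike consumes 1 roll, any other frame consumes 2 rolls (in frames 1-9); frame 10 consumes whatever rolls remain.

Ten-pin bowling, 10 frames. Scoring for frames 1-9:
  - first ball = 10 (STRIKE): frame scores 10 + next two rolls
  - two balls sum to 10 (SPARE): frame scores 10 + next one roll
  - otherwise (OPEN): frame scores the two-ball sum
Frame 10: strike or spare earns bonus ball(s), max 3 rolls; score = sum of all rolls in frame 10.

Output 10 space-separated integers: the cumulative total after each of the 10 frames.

Answer: 8 17 25 45 60 65 74 83 103 120

Derivation:
Frame 1: OPEN (5+3=8). Cumulative: 8
Frame 2: OPEN (6+3=9). Cumulative: 17
Frame 3: OPEN (8+0=8). Cumulative: 25
Frame 4: SPARE (5+5=10). 10 + next roll (10) = 20. Cumulative: 45
Frame 5: STRIKE. 10 + next two rolls (4+1) = 15. Cumulative: 60
Frame 6: OPEN (4+1=5). Cumulative: 65
Frame 7: OPEN (8+1=9). Cumulative: 74
Frame 8: OPEN (8+1=9). Cumulative: 83
Frame 9: STRIKE. 10 + next two rolls (4+6) = 20. Cumulative: 103
Frame 10: SPARE. Sum of all frame-10 rolls (4+6+7) = 17. Cumulative: 120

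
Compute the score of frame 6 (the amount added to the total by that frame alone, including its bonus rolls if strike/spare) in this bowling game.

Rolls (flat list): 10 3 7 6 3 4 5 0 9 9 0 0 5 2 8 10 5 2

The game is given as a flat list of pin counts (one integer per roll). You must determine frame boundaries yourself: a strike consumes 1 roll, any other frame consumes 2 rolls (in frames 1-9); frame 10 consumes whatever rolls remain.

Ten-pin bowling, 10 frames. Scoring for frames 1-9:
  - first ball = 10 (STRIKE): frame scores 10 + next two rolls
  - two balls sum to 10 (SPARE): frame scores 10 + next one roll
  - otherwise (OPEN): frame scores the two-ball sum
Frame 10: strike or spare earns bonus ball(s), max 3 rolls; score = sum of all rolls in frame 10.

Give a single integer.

Frame 1: STRIKE. 10 + next two rolls (3+7) = 20. Cumulative: 20
Frame 2: SPARE (3+7=10). 10 + next roll (6) = 16. Cumulative: 36
Frame 3: OPEN (6+3=9). Cumulative: 45
Frame 4: OPEN (4+5=9). Cumulative: 54
Frame 5: OPEN (0+9=9). Cumulative: 63
Frame 6: OPEN (9+0=9). Cumulative: 72
Frame 7: OPEN (0+5=5). Cumulative: 77
Frame 8: SPARE (2+8=10). 10 + next roll (10) = 20. Cumulative: 97

Answer: 9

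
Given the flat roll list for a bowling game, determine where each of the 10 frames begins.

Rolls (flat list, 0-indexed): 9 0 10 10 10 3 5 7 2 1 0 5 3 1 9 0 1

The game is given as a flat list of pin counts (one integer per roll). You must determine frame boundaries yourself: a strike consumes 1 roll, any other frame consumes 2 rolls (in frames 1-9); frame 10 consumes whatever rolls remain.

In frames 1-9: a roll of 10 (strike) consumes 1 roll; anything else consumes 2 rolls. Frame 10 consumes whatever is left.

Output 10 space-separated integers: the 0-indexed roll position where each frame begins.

Answer: 0 2 3 4 5 7 9 11 13 15

Derivation:
Frame 1 starts at roll index 0: rolls=9,0 (sum=9), consumes 2 rolls
Frame 2 starts at roll index 2: roll=10 (strike), consumes 1 roll
Frame 3 starts at roll index 3: roll=10 (strike), consumes 1 roll
Frame 4 starts at roll index 4: roll=10 (strike), consumes 1 roll
Frame 5 starts at roll index 5: rolls=3,5 (sum=8), consumes 2 rolls
Frame 6 starts at roll index 7: rolls=7,2 (sum=9), consumes 2 rolls
Frame 7 starts at roll index 9: rolls=1,0 (sum=1), consumes 2 rolls
Frame 8 starts at roll index 11: rolls=5,3 (sum=8), consumes 2 rolls
Frame 9 starts at roll index 13: rolls=1,9 (sum=10), consumes 2 rolls
Frame 10 starts at roll index 15: 2 remaining rolls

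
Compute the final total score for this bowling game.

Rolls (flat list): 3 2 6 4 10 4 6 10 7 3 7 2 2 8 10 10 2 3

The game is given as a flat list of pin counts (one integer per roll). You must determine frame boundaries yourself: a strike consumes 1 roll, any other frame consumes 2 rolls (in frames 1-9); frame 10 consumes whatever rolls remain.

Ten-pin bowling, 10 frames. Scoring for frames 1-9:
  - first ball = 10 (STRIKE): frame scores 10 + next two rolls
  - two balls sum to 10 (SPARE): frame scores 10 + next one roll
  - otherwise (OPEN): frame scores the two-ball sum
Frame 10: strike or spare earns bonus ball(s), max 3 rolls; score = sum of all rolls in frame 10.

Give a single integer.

Answer: 168

Derivation:
Frame 1: OPEN (3+2=5). Cumulative: 5
Frame 2: SPARE (6+4=10). 10 + next roll (10) = 20. Cumulative: 25
Frame 3: STRIKE. 10 + next two rolls (4+6) = 20. Cumulative: 45
Frame 4: SPARE (4+6=10). 10 + next roll (10) = 20. Cumulative: 65
Frame 5: STRIKE. 10 + next two rolls (7+3) = 20. Cumulative: 85
Frame 6: SPARE (7+3=10). 10 + next roll (7) = 17. Cumulative: 102
Frame 7: OPEN (7+2=9). Cumulative: 111
Frame 8: SPARE (2+8=10). 10 + next roll (10) = 20. Cumulative: 131
Frame 9: STRIKE. 10 + next two rolls (10+2) = 22. Cumulative: 153
Frame 10: STRIKE. Sum of all frame-10 rolls (10+2+3) = 15. Cumulative: 168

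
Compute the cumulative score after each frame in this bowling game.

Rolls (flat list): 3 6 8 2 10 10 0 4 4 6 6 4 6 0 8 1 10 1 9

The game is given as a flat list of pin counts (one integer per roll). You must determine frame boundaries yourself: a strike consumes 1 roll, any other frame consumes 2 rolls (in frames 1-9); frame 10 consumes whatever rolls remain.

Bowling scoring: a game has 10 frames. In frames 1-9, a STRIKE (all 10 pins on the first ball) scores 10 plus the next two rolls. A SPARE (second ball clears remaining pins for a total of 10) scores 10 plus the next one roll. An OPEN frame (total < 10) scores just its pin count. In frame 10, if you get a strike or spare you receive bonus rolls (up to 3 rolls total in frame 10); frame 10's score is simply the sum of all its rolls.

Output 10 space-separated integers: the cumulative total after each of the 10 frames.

Answer: 9 29 49 63 67 83 99 105 114 134

Derivation:
Frame 1: OPEN (3+6=9). Cumulative: 9
Frame 2: SPARE (8+2=10). 10 + next roll (10) = 20. Cumulative: 29
Frame 3: STRIKE. 10 + next two rolls (10+0) = 20. Cumulative: 49
Frame 4: STRIKE. 10 + next two rolls (0+4) = 14. Cumulative: 63
Frame 5: OPEN (0+4=4). Cumulative: 67
Frame 6: SPARE (4+6=10). 10 + next roll (6) = 16. Cumulative: 83
Frame 7: SPARE (6+4=10). 10 + next roll (6) = 16. Cumulative: 99
Frame 8: OPEN (6+0=6). Cumulative: 105
Frame 9: OPEN (8+1=9). Cumulative: 114
Frame 10: STRIKE. Sum of all frame-10 rolls (10+1+9) = 20. Cumulative: 134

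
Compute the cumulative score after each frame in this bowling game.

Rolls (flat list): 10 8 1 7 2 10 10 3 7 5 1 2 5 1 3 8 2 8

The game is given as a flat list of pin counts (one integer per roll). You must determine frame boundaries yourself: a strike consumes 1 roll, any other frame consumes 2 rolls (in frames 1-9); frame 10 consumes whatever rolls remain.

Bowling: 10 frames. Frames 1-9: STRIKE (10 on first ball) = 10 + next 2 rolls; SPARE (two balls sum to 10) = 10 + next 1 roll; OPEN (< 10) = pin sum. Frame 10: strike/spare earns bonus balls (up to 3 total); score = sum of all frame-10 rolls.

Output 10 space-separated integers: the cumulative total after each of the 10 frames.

Answer: 19 28 37 60 80 95 101 108 112 130

Derivation:
Frame 1: STRIKE. 10 + next two rolls (8+1) = 19. Cumulative: 19
Frame 2: OPEN (8+1=9). Cumulative: 28
Frame 3: OPEN (7+2=9). Cumulative: 37
Frame 4: STRIKE. 10 + next two rolls (10+3) = 23. Cumulative: 60
Frame 5: STRIKE. 10 + next two rolls (3+7) = 20. Cumulative: 80
Frame 6: SPARE (3+7=10). 10 + next roll (5) = 15. Cumulative: 95
Frame 7: OPEN (5+1=6). Cumulative: 101
Frame 8: OPEN (2+5=7). Cumulative: 108
Frame 9: OPEN (1+3=4). Cumulative: 112
Frame 10: SPARE. Sum of all frame-10 rolls (8+2+8) = 18. Cumulative: 130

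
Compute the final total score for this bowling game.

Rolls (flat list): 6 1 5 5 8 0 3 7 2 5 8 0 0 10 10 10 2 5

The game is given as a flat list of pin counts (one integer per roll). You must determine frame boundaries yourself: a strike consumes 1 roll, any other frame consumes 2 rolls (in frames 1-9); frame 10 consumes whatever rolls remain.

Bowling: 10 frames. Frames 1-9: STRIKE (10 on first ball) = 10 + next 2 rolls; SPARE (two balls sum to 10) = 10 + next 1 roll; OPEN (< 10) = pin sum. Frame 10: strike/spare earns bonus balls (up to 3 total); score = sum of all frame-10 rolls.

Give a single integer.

Answer: 126

Derivation:
Frame 1: OPEN (6+1=7). Cumulative: 7
Frame 2: SPARE (5+5=10). 10 + next roll (8) = 18. Cumulative: 25
Frame 3: OPEN (8+0=8). Cumulative: 33
Frame 4: SPARE (3+7=10). 10 + next roll (2) = 12. Cumulative: 45
Frame 5: OPEN (2+5=7). Cumulative: 52
Frame 6: OPEN (8+0=8). Cumulative: 60
Frame 7: SPARE (0+10=10). 10 + next roll (10) = 20. Cumulative: 80
Frame 8: STRIKE. 10 + next two rolls (10+2) = 22. Cumulative: 102
Frame 9: STRIKE. 10 + next two rolls (2+5) = 17. Cumulative: 119
Frame 10: OPEN. Sum of all frame-10 rolls (2+5) = 7. Cumulative: 126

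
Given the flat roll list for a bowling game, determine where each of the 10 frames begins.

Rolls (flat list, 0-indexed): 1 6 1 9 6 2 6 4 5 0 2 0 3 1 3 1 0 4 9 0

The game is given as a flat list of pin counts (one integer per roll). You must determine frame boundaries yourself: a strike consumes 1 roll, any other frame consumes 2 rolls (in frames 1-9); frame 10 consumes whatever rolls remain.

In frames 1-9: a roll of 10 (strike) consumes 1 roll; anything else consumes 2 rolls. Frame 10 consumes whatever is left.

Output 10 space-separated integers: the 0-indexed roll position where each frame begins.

Answer: 0 2 4 6 8 10 12 14 16 18

Derivation:
Frame 1 starts at roll index 0: rolls=1,6 (sum=7), consumes 2 rolls
Frame 2 starts at roll index 2: rolls=1,9 (sum=10), consumes 2 rolls
Frame 3 starts at roll index 4: rolls=6,2 (sum=8), consumes 2 rolls
Frame 4 starts at roll index 6: rolls=6,4 (sum=10), consumes 2 rolls
Frame 5 starts at roll index 8: rolls=5,0 (sum=5), consumes 2 rolls
Frame 6 starts at roll index 10: rolls=2,0 (sum=2), consumes 2 rolls
Frame 7 starts at roll index 12: rolls=3,1 (sum=4), consumes 2 rolls
Frame 8 starts at roll index 14: rolls=3,1 (sum=4), consumes 2 rolls
Frame 9 starts at roll index 16: rolls=0,4 (sum=4), consumes 2 rolls
Frame 10 starts at roll index 18: 2 remaining rolls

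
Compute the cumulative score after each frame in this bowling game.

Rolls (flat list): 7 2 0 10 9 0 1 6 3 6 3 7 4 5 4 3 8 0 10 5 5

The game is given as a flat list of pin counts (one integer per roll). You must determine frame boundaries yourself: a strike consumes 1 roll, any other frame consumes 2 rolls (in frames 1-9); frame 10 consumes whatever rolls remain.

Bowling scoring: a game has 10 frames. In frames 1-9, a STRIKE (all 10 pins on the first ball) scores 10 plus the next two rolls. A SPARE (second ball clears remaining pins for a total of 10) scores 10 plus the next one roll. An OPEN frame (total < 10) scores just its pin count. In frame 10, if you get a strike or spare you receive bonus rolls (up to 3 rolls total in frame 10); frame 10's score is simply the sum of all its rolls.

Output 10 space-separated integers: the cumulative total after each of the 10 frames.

Answer: 9 28 37 44 53 67 76 83 91 111

Derivation:
Frame 1: OPEN (7+2=9). Cumulative: 9
Frame 2: SPARE (0+10=10). 10 + next roll (9) = 19. Cumulative: 28
Frame 3: OPEN (9+0=9). Cumulative: 37
Frame 4: OPEN (1+6=7). Cumulative: 44
Frame 5: OPEN (3+6=9). Cumulative: 53
Frame 6: SPARE (3+7=10). 10 + next roll (4) = 14. Cumulative: 67
Frame 7: OPEN (4+5=9). Cumulative: 76
Frame 8: OPEN (4+3=7). Cumulative: 83
Frame 9: OPEN (8+0=8). Cumulative: 91
Frame 10: STRIKE. Sum of all frame-10 rolls (10+5+5) = 20. Cumulative: 111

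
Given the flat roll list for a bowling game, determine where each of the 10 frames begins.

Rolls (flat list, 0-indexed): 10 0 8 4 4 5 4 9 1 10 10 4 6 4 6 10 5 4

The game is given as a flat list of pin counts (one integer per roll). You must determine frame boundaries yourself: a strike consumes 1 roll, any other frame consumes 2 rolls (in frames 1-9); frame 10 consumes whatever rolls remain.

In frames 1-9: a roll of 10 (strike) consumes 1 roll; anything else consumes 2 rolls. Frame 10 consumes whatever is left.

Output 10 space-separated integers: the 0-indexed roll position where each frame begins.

Answer: 0 1 3 5 7 9 10 11 13 15

Derivation:
Frame 1 starts at roll index 0: roll=10 (strike), consumes 1 roll
Frame 2 starts at roll index 1: rolls=0,8 (sum=8), consumes 2 rolls
Frame 3 starts at roll index 3: rolls=4,4 (sum=8), consumes 2 rolls
Frame 4 starts at roll index 5: rolls=5,4 (sum=9), consumes 2 rolls
Frame 5 starts at roll index 7: rolls=9,1 (sum=10), consumes 2 rolls
Frame 6 starts at roll index 9: roll=10 (strike), consumes 1 roll
Frame 7 starts at roll index 10: roll=10 (strike), consumes 1 roll
Frame 8 starts at roll index 11: rolls=4,6 (sum=10), consumes 2 rolls
Frame 9 starts at roll index 13: rolls=4,6 (sum=10), consumes 2 rolls
Frame 10 starts at roll index 15: 3 remaining rolls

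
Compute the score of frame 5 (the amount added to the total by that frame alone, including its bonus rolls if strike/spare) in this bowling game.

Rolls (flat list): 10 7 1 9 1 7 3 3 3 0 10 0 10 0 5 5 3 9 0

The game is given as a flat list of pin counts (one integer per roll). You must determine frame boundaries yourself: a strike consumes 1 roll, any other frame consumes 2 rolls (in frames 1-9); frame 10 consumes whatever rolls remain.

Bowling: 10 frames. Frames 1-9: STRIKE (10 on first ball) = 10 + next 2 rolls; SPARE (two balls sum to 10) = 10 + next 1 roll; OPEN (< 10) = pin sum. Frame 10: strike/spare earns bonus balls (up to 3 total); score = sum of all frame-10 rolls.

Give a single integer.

Frame 1: STRIKE. 10 + next two rolls (7+1) = 18. Cumulative: 18
Frame 2: OPEN (7+1=8). Cumulative: 26
Frame 3: SPARE (9+1=10). 10 + next roll (7) = 17. Cumulative: 43
Frame 4: SPARE (7+3=10). 10 + next roll (3) = 13. Cumulative: 56
Frame 5: OPEN (3+3=6). Cumulative: 62
Frame 6: SPARE (0+10=10). 10 + next roll (0) = 10. Cumulative: 72
Frame 7: SPARE (0+10=10). 10 + next roll (0) = 10. Cumulative: 82

Answer: 6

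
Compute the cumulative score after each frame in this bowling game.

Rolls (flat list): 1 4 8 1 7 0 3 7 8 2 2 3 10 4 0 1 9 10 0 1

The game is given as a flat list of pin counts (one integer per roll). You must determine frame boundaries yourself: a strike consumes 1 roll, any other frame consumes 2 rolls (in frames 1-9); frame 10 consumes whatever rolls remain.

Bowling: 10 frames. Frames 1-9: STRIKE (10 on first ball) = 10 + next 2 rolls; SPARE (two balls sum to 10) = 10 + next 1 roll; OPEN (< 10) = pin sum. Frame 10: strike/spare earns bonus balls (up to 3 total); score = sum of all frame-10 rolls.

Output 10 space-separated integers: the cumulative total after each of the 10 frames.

Answer: 5 14 21 39 51 56 70 74 94 105

Derivation:
Frame 1: OPEN (1+4=5). Cumulative: 5
Frame 2: OPEN (8+1=9). Cumulative: 14
Frame 3: OPEN (7+0=7). Cumulative: 21
Frame 4: SPARE (3+7=10). 10 + next roll (8) = 18. Cumulative: 39
Frame 5: SPARE (8+2=10). 10 + next roll (2) = 12. Cumulative: 51
Frame 6: OPEN (2+3=5). Cumulative: 56
Frame 7: STRIKE. 10 + next two rolls (4+0) = 14. Cumulative: 70
Frame 8: OPEN (4+0=4). Cumulative: 74
Frame 9: SPARE (1+9=10). 10 + next roll (10) = 20. Cumulative: 94
Frame 10: STRIKE. Sum of all frame-10 rolls (10+0+1) = 11. Cumulative: 105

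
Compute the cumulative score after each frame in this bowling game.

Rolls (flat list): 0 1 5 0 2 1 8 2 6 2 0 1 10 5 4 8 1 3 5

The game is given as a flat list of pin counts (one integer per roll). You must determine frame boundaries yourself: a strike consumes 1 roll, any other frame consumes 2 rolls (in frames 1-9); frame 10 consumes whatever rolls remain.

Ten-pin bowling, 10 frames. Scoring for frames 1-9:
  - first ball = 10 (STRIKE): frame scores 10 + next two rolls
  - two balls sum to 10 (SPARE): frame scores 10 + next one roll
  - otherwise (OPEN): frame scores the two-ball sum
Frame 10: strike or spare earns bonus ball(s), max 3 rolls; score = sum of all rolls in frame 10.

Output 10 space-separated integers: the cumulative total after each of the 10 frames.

Answer: 1 6 9 25 33 34 53 62 71 79

Derivation:
Frame 1: OPEN (0+1=1). Cumulative: 1
Frame 2: OPEN (5+0=5). Cumulative: 6
Frame 3: OPEN (2+1=3). Cumulative: 9
Frame 4: SPARE (8+2=10). 10 + next roll (6) = 16. Cumulative: 25
Frame 5: OPEN (6+2=8). Cumulative: 33
Frame 6: OPEN (0+1=1). Cumulative: 34
Frame 7: STRIKE. 10 + next two rolls (5+4) = 19. Cumulative: 53
Frame 8: OPEN (5+4=9). Cumulative: 62
Frame 9: OPEN (8+1=9). Cumulative: 71
Frame 10: OPEN. Sum of all frame-10 rolls (3+5) = 8. Cumulative: 79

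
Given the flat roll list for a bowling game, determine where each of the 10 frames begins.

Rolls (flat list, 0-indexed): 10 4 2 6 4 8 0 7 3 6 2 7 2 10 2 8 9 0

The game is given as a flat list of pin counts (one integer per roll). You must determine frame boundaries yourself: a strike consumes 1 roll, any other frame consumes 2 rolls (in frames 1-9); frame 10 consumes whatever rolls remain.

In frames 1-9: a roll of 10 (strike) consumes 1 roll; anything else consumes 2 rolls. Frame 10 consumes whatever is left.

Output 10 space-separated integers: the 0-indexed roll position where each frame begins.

Answer: 0 1 3 5 7 9 11 13 14 16

Derivation:
Frame 1 starts at roll index 0: roll=10 (strike), consumes 1 roll
Frame 2 starts at roll index 1: rolls=4,2 (sum=6), consumes 2 rolls
Frame 3 starts at roll index 3: rolls=6,4 (sum=10), consumes 2 rolls
Frame 4 starts at roll index 5: rolls=8,0 (sum=8), consumes 2 rolls
Frame 5 starts at roll index 7: rolls=7,3 (sum=10), consumes 2 rolls
Frame 6 starts at roll index 9: rolls=6,2 (sum=8), consumes 2 rolls
Frame 7 starts at roll index 11: rolls=7,2 (sum=9), consumes 2 rolls
Frame 8 starts at roll index 13: roll=10 (strike), consumes 1 roll
Frame 9 starts at roll index 14: rolls=2,8 (sum=10), consumes 2 rolls
Frame 10 starts at roll index 16: 2 remaining rolls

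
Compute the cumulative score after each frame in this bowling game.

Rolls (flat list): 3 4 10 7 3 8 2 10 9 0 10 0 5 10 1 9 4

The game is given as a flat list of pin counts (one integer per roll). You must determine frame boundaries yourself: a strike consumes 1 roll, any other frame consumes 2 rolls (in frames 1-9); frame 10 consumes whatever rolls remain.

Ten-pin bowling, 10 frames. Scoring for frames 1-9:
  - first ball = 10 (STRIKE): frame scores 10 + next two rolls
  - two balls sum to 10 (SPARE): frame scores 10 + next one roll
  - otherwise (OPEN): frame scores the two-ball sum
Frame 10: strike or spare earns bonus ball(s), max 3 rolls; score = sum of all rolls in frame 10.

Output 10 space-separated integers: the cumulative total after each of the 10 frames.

Answer: 7 27 45 65 84 93 108 113 133 147

Derivation:
Frame 1: OPEN (3+4=7). Cumulative: 7
Frame 2: STRIKE. 10 + next two rolls (7+3) = 20. Cumulative: 27
Frame 3: SPARE (7+3=10). 10 + next roll (8) = 18. Cumulative: 45
Frame 4: SPARE (8+2=10). 10 + next roll (10) = 20. Cumulative: 65
Frame 5: STRIKE. 10 + next two rolls (9+0) = 19. Cumulative: 84
Frame 6: OPEN (9+0=9). Cumulative: 93
Frame 7: STRIKE. 10 + next two rolls (0+5) = 15. Cumulative: 108
Frame 8: OPEN (0+5=5). Cumulative: 113
Frame 9: STRIKE. 10 + next two rolls (1+9) = 20. Cumulative: 133
Frame 10: SPARE. Sum of all frame-10 rolls (1+9+4) = 14. Cumulative: 147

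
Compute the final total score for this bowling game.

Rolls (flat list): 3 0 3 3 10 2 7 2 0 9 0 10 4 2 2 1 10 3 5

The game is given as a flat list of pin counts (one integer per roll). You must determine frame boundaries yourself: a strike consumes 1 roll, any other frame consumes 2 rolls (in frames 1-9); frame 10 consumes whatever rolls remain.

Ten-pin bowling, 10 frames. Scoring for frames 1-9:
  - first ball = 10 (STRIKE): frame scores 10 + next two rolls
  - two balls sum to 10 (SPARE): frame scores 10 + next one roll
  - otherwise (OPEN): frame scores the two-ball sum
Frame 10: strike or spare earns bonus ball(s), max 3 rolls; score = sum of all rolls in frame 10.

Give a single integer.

Frame 1: OPEN (3+0=3). Cumulative: 3
Frame 2: OPEN (3+3=6). Cumulative: 9
Frame 3: STRIKE. 10 + next two rolls (2+7) = 19. Cumulative: 28
Frame 4: OPEN (2+7=9). Cumulative: 37
Frame 5: OPEN (2+0=2). Cumulative: 39
Frame 6: OPEN (9+0=9). Cumulative: 48
Frame 7: STRIKE. 10 + next two rolls (4+2) = 16. Cumulative: 64
Frame 8: OPEN (4+2=6). Cumulative: 70
Frame 9: OPEN (2+1=3). Cumulative: 73
Frame 10: STRIKE. Sum of all frame-10 rolls (10+3+5) = 18. Cumulative: 91

Answer: 91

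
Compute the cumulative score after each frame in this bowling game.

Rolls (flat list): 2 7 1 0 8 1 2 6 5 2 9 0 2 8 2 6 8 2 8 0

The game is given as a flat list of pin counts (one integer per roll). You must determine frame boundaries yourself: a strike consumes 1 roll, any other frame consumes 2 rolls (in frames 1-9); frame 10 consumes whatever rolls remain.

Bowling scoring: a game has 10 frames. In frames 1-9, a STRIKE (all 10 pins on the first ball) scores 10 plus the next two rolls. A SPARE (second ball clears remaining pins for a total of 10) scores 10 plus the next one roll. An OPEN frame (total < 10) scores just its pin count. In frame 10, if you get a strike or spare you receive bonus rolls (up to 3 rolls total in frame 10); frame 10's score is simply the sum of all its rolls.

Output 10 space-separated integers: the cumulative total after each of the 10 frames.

Frame 1: OPEN (2+7=9). Cumulative: 9
Frame 2: OPEN (1+0=1). Cumulative: 10
Frame 3: OPEN (8+1=9). Cumulative: 19
Frame 4: OPEN (2+6=8). Cumulative: 27
Frame 5: OPEN (5+2=7). Cumulative: 34
Frame 6: OPEN (9+0=9). Cumulative: 43
Frame 7: SPARE (2+8=10). 10 + next roll (2) = 12. Cumulative: 55
Frame 8: OPEN (2+6=8). Cumulative: 63
Frame 9: SPARE (8+2=10). 10 + next roll (8) = 18. Cumulative: 81
Frame 10: OPEN. Sum of all frame-10 rolls (8+0) = 8. Cumulative: 89

Answer: 9 10 19 27 34 43 55 63 81 89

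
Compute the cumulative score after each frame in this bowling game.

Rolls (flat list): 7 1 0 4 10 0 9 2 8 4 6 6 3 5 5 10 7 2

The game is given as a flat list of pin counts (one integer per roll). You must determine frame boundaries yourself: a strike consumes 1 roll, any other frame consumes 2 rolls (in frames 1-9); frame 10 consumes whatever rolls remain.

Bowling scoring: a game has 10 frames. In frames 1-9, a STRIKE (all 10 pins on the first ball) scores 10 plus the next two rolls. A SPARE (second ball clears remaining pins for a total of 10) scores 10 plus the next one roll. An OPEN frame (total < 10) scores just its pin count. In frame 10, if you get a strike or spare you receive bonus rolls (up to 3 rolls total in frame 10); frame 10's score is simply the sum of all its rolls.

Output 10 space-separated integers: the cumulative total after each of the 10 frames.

Answer: 8 12 31 40 54 70 79 99 118 127

Derivation:
Frame 1: OPEN (7+1=8). Cumulative: 8
Frame 2: OPEN (0+4=4). Cumulative: 12
Frame 3: STRIKE. 10 + next two rolls (0+9) = 19. Cumulative: 31
Frame 4: OPEN (0+9=9). Cumulative: 40
Frame 5: SPARE (2+8=10). 10 + next roll (4) = 14. Cumulative: 54
Frame 6: SPARE (4+6=10). 10 + next roll (6) = 16. Cumulative: 70
Frame 7: OPEN (6+3=9). Cumulative: 79
Frame 8: SPARE (5+5=10). 10 + next roll (10) = 20. Cumulative: 99
Frame 9: STRIKE. 10 + next two rolls (7+2) = 19. Cumulative: 118
Frame 10: OPEN. Sum of all frame-10 rolls (7+2) = 9. Cumulative: 127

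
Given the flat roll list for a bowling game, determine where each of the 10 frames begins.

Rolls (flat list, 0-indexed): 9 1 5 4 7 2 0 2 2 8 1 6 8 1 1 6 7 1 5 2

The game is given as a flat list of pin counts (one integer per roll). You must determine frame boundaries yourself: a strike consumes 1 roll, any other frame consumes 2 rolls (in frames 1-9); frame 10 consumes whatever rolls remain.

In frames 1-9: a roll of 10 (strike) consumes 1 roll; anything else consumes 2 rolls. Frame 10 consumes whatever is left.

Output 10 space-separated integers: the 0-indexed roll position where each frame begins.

Answer: 0 2 4 6 8 10 12 14 16 18

Derivation:
Frame 1 starts at roll index 0: rolls=9,1 (sum=10), consumes 2 rolls
Frame 2 starts at roll index 2: rolls=5,4 (sum=9), consumes 2 rolls
Frame 3 starts at roll index 4: rolls=7,2 (sum=9), consumes 2 rolls
Frame 4 starts at roll index 6: rolls=0,2 (sum=2), consumes 2 rolls
Frame 5 starts at roll index 8: rolls=2,8 (sum=10), consumes 2 rolls
Frame 6 starts at roll index 10: rolls=1,6 (sum=7), consumes 2 rolls
Frame 7 starts at roll index 12: rolls=8,1 (sum=9), consumes 2 rolls
Frame 8 starts at roll index 14: rolls=1,6 (sum=7), consumes 2 rolls
Frame 9 starts at roll index 16: rolls=7,1 (sum=8), consumes 2 rolls
Frame 10 starts at roll index 18: 2 remaining rolls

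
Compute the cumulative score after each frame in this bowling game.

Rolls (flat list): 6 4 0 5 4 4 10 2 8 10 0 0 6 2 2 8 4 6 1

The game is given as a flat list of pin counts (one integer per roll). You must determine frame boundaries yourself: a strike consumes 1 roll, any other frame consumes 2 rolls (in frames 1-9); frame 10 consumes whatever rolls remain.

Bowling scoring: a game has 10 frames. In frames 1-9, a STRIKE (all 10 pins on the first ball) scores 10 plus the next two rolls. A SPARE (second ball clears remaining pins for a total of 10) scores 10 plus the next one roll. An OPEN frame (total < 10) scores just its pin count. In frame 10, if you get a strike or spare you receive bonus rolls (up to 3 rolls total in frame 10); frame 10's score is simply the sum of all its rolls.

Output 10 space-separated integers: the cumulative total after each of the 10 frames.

Frame 1: SPARE (6+4=10). 10 + next roll (0) = 10. Cumulative: 10
Frame 2: OPEN (0+5=5). Cumulative: 15
Frame 3: OPEN (4+4=8). Cumulative: 23
Frame 4: STRIKE. 10 + next two rolls (2+8) = 20. Cumulative: 43
Frame 5: SPARE (2+8=10). 10 + next roll (10) = 20. Cumulative: 63
Frame 6: STRIKE. 10 + next two rolls (0+0) = 10. Cumulative: 73
Frame 7: OPEN (0+0=0). Cumulative: 73
Frame 8: OPEN (6+2=8). Cumulative: 81
Frame 9: SPARE (2+8=10). 10 + next roll (4) = 14. Cumulative: 95
Frame 10: SPARE. Sum of all frame-10 rolls (4+6+1) = 11. Cumulative: 106

Answer: 10 15 23 43 63 73 73 81 95 106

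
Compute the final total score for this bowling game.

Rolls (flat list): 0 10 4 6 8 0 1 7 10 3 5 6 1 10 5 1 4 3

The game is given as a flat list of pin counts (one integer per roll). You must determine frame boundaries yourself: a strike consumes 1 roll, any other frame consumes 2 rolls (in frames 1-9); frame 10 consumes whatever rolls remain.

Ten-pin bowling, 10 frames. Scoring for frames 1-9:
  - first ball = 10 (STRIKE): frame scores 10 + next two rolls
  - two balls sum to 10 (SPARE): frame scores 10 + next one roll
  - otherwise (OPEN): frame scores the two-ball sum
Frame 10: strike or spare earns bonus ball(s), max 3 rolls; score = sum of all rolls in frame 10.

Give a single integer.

Answer: 110

Derivation:
Frame 1: SPARE (0+10=10). 10 + next roll (4) = 14. Cumulative: 14
Frame 2: SPARE (4+6=10). 10 + next roll (8) = 18. Cumulative: 32
Frame 3: OPEN (8+0=8). Cumulative: 40
Frame 4: OPEN (1+7=8). Cumulative: 48
Frame 5: STRIKE. 10 + next two rolls (3+5) = 18. Cumulative: 66
Frame 6: OPEN (3+5=8). Cumulative: 74
Frame 7: OPEN (6+1=7). Cumulative: 81
Frame 8: STRIKE. 10 + next two rolls (5+1) = 16. Cumulative: 97
Frame 9: OPEN (5+1=6). Cumulative: 103
Frame 10: OPEN. Sum of all frame-10 rolls (4+3) = 7. Cumulative: 110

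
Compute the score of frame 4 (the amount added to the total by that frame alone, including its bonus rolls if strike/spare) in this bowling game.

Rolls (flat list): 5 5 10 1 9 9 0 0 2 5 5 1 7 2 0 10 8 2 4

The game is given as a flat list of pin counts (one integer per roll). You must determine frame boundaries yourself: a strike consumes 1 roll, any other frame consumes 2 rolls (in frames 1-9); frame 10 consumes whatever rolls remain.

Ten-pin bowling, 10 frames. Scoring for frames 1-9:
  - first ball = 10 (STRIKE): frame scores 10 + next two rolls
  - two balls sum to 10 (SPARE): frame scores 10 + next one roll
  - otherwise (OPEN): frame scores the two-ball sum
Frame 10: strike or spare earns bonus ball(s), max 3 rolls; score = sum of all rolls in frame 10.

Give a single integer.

Frame 1: SPARE (5+5=10). 10 + next roll (10) = 20. Cumulative: 20
Frame 2: STRIKE. 10 + next two rolls (1+9) = 20. Cumulative: 40
Frame 3: SPARE (1+9=10). 10 + next roll (9) = 19. Cumulative: 59
Frame 4: OPEN (9+0=9). Cumulative: 68
Frame 5: OPEN (0+2=2). Cumulative: 70
Frame 6: SPARE (5+5=10). 10 + next roll (1) = 11. Cumulative: 81

Answer: 9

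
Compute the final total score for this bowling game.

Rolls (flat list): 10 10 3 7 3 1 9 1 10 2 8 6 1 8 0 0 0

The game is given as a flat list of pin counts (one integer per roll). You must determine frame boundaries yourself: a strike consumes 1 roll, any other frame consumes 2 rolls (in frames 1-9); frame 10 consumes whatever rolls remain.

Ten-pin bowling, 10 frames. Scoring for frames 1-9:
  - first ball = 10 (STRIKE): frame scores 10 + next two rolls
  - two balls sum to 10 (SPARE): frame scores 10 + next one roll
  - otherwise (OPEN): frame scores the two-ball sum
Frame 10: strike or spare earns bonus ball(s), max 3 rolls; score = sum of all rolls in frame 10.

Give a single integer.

Answer: 131

Derivation:
Frame 1: STRIKE. 10 + next two rolls (10+3) = 23. Cumulative: 23
Frame 2: STRIKE. 10 + next two rolls (3+7) = 20. Cumulative: 43
Frame 3: SPARE (3+7=10). 10 + next roll (3) = 13. Cumulative: 56
Frame 4: OPEN (3+1=4). Cumulative: 60
Frame 5: SPARE (9+1=10). 10 + next roll (10) = 20. Cumulative: 80
Frame 6: STRIKE. 10 + next two rolls (2+8) = 20. Cumulative: 100
Frame 7: SPARE (2+8=10). 10 + next roll (6) = 16. Cumulative: 116
Frame 8: OPEN (6+1=7). Cumulative: 123
Frame 9: OPEN (8+0=8). Cumulative: 131
Frame 10: OPEN. Sum of all frame-10 rolls (0+0) = 0. Cumulative: 131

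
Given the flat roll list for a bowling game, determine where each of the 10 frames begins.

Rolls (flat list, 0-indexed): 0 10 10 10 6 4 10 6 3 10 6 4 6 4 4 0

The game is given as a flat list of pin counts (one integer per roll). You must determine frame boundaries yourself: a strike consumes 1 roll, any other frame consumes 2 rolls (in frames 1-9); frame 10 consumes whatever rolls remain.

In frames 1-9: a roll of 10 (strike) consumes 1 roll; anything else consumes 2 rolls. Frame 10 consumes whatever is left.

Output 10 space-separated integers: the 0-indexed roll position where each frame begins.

Answer: 0 2 3 4 6 7 9 10 12 14

Derivation:
Frame 1 starts at roll index 0: rolls=0,10 (sum=10), consumes 2 rolls
Frame 2 starts at roll index 2: roll=10 (strike), consumes 1 roll
Frame 3 starts at roll index 3: roll=10 (strike), consumes 1 roll
Frame 4 starts at roll index 4: rolls=6,4 (sum=10), consumes 2 rolls
Frame 5 starts at roll index 6: roll=10 (strike), consumes 1 roll
Frame 6 starts at roll index 7: rolls=6,3 (sum=9), consumes 2 rolls
Frame 7 starts at roll index 9: roll=10 (strike), consumes 1 roll
Frame 8 starts at roll index 10: rolls=6,4 (sum=10), consumes 2 rolls
Frame 9 starts at roll index 12: rolls=6,4 (sum=10), consumes 2 rolls
Frame 10 starts at roll index 14: 2 remaining rolls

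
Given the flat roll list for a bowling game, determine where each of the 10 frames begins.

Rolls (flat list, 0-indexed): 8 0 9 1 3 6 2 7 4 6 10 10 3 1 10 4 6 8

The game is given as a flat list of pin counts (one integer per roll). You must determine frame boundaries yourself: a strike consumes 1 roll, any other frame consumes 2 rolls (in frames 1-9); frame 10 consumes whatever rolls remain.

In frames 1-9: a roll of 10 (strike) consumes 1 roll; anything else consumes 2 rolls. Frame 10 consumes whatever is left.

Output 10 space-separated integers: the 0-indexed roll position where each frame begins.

Frame 1 starts at roll index 0: rolls=8,0 (sum=8), consumes 2 rolls
Frame 2 starts at roll index 2: rolls=9,1 (sum=10), consumes 2 rolls
Frame 3 starts at roll index 4: rolls=3,6 (sum=9), consumes 2 rolls
Frame 4 starts at roll index 6: rolls=2,7 (sum=9), consumes 2 rolls
Frame 5 starts at roll index 8: rolls=4,6 (sum=10), consumes 2 rolls
Frame 6 starts at roll index 10: roll=10 (strike), consumes 1 roll
Frame 7 starts at roll index 11: roll=10 (strike), consumes 1 roll
Frame 8 starts at roll index 12: rolls=3,1 (sum=4), consumes 2 rolls
Frame 9 starts at roll index 14: roll=10 (strike), consumes 1 roll
Frame 10 starts at roll index 15: 3 remaining rolls

Answer: 0 2 4 6 8 10 11 12 14 15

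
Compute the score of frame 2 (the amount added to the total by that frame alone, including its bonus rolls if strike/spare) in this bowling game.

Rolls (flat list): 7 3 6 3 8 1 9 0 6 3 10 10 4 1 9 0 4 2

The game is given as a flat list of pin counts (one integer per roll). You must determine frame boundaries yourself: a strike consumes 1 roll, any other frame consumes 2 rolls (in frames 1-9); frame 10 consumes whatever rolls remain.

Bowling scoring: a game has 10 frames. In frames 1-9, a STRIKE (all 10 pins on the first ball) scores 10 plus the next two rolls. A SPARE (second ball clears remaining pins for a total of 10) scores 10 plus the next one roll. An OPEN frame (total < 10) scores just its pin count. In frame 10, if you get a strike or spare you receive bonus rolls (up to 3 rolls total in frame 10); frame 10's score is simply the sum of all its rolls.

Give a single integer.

Frame 1: SPARE (7+3=10). 10 + next roll (6) = 16. Cumulative: 16
Frame 2: OPEN (6+3=9). Cumulative: 25
Frame 3: OPEN (8+1=9). Cumulative: 34
Frame 4: OPEN (9+0=9). Cumulative: 43

Answer: 9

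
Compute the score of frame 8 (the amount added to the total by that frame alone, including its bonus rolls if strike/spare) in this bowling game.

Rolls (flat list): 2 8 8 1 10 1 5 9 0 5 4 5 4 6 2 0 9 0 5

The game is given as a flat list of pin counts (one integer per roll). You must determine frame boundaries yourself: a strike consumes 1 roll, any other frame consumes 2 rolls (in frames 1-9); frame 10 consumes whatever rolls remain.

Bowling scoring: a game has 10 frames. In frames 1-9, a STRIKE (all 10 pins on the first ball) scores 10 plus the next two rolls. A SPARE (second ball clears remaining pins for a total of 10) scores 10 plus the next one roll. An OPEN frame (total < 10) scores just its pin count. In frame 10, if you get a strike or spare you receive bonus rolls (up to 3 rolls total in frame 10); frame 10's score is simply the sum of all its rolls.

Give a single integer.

Answer: 8

Derivation:
Frame 1: SPARE (2+8=10). 10 + next roll (8) = 18. Cumulative: 18
Frame 2: OPEN (8+1=9). Cumulative: 27
Frame 3: STRIKE. 10 + next two rolls (1+5) = 16. Cumulative: 43
Frame 4: OPEN (1+5=6). Cumulative: 49
Frame 5: OPEN (9+0=9). Cumulative: 58
Frame 6: OPEN (5+4=9). Cumulative: 67
Frame 7: OPEN (5+4=9). Cumulative: 76
Frame 8: OPEN (6+2=8). Cumulative: 84
Frame 9: OPEN (0+9=9). Cumulative: 93
Frame 10: OPEN. Sum of all frame-10 rolls (0+5) = 5. Cumulative: 98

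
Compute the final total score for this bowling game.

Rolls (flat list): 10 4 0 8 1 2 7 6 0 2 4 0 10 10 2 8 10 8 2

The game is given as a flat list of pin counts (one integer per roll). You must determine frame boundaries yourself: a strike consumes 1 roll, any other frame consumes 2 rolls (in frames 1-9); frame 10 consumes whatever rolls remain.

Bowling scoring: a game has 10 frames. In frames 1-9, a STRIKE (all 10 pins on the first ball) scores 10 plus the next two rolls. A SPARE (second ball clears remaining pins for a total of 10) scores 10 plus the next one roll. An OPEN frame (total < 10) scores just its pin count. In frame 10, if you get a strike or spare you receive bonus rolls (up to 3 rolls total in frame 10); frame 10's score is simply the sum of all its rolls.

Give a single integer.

Frame 1: STRIKE. 10 + next two rolls (4+0) = 14. Cumulative: 14
Frame 2: OPEN (4+0=4). Cumulative: 18
Frame 3: OPEN (8+1=9). Cumulative: 27
Frame 4: OPEN (2+7=9). Cumulative: 36
Frame 5: OPEN (6+0=6). Cumulative: 42
Frame 6: OPEN (2+4=6). Cumulative: 48
Frame 7: SPARE (0+10=10). 10 + next roll (10) = 20. Cumulative: 68
Frame 8: STRIKE. 10 + next two rolls (2+8) = 20. Cumulative: 88
Frame 9: SPARE (2+8=10). 10 + next roll (10) = 20. Cumulative: 108
Frame 10: STRIKE. Sum of all frame-10 rolls (10+8+2) = 20. Cumulative: 128

Answer: 128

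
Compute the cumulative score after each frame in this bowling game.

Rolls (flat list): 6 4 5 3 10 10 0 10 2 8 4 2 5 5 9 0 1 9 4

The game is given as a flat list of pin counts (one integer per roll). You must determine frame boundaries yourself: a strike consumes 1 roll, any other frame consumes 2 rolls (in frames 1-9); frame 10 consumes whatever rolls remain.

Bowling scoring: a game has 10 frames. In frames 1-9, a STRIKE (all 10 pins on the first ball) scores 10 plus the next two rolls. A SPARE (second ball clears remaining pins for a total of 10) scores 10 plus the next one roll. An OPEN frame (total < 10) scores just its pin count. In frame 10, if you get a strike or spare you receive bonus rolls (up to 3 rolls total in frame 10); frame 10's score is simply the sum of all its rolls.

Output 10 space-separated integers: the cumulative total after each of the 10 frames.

Frame 1: SPARE (6+4=10). 10 + next roll (5) = 15. Cumulative: 15
Frame 2: OPEN (5+3=8). Cumulative: 23
Frame 3: STRIKE. 10 + next two rolls (10+0) = 20. Cumulative: 43
Frame 4: STRIKE. 10 + next two rolls (0+10) = 20. Cumulative: 63
Frame 5: SPARE (0+10=10). 10 + next roll (2) = 12. Cumulative: 75
Frame 6: SPARE (2+8=10). 10 + next roll (4) = 14. Cumulative: 89
Frame 7: OPEN (4+2=6). Cumulative: 95
Frame 8: SPARE (5+5=10). 10 + next roll (9) = 19. Cumulative: 114
Frame 9: OPEN (9+0=9). Cumulative: 123
Frame 10: SPARE. Sum of all frame-10 rolls (1+9+4) = 14. Cumulative: 137

Answer: 15 23 43 63 75 89 95 114 123 137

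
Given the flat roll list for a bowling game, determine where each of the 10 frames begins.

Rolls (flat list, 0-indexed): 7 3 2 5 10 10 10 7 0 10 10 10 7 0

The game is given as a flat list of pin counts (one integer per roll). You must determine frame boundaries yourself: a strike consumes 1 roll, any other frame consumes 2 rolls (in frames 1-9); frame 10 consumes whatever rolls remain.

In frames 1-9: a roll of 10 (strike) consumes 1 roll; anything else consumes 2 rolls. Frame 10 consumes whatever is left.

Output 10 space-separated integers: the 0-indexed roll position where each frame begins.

Frame 1 starts at roll index 0: rolls=7,3 (sum=10), consumes 2 rolls
Frame 2 starts at roll index 2: rolls=2,5 (sum=7), consumes 2 rolls
Frame 3 starts at roll index 4: roll=10 (strike), consumes 1 roll
Frame 4 starts at roll index 5: roll=10 (strike), consumes 1 roll
Frame 5 starts at roll index 6: roll=10 (strike), consumes 1 roll
Frame 6 starts at roll index 7: rolls=7,0 (sum=7), consumes 2 rolls
Frame 7 starts at roll index 9: roll=10 (strike), consumes 1 roll
Frame 8 starts at roll index 10: roll=10 (strike), consumes 1 roll
Frame 9 starts at roll index 11: roll=10 (strike), consumes 1 roll
Frame 10 starts at roll index 12: 2 remaining rolls

Answer: 0 2 4 5 6 7 9 10 11 12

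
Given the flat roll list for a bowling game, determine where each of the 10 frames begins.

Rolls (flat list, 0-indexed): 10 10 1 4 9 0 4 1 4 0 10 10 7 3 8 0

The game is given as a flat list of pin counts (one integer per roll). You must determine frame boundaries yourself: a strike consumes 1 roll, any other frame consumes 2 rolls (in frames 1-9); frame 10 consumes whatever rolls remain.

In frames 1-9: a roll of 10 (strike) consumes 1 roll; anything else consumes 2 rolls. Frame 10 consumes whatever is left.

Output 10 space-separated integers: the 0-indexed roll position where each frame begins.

Frame 1 starts at roll index 0: roll=10 (strike), consumes 1 roll
Frame 2 starts at roll index 1: roll=10 (strike), consumes 1 roll
Frame 3 starts at roll index 2: rolls=1,4 (sum=5), consumes 2 rolls
Frame 4 starts at roll index 4: rolls=9,0 (sum=9), consumes 2 rolls
Frame 5 starts at roll index 6: rolls=4,1 (sum=5), consumes 2 rolls
Frame 6 starts at roll index 8: rolls=4,0 (sum=4), consumes 2 rolls
Frame 7 starts at roll index 10: roll=10 (strike), consumes 1 roll
Frame 8 starts at roll index 11: roll=10 (strike), consumes 1 roll
Frame 9 starts at roll index 12: rolls=7,3 (sum=10), consumes 2 rolls
Frame 10 starts at roll index 14: 2 remaining rolls

Answer: 0 1 2 4 6 8 10 11 12 14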